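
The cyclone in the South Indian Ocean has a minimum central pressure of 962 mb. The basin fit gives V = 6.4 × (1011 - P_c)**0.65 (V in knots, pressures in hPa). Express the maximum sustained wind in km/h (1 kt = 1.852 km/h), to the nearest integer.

149 km/h

ΔP = 1011 − 962 = 49 mb.
V ≈ 6.4 × 49^0.65 = 6.4 × 12.550 ≈ 80.317 kt.
80.317 × 1.852 ≈ 148.75 km/h → 149 km/h.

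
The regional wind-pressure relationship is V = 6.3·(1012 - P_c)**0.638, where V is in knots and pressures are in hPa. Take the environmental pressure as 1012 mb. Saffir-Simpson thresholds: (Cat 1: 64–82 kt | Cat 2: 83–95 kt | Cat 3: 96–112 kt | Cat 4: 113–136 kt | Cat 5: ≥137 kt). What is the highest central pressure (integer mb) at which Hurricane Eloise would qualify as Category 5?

Category 5 begins at V = 137 kt.
Required ΔP = (137/6.3)^(1/0.638) = 21.746^1.567 ≈ 124.80 mb.
P_c ≤ 1012 − 124.80 = 887.20, so the highest integer P_c is 887 mb.

887 mb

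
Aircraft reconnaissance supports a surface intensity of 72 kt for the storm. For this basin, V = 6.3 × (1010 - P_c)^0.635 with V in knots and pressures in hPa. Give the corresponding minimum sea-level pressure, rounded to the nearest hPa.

964 hPa

ΔP = (V / 6.3)^(1/0.635) = (72/6.3)^1.575.
72/6.3 = 11.429; 11.429^1.575 ≈ 46.36 hPa.
P_c = 1010 − 46.36 = 963.64 ≈ 964 hPa.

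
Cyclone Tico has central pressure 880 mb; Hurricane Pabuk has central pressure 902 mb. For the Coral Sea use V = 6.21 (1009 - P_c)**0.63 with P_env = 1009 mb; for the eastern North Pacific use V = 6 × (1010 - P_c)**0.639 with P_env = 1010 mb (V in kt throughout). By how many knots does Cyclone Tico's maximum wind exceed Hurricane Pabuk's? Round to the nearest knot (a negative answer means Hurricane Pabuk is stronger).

13 kt

Cyclone Tico: ΔP = 129; V ≈ 6.21 × 129^0.63 ≈ 132.67 kt.
Hurricane Pabuk: ΔP = 108; V ≈ 6 × 108^0.639 ≈ 119.54 kt.
Difference ≈ 132.67 − 119.54 = 13.13 → 13 kt.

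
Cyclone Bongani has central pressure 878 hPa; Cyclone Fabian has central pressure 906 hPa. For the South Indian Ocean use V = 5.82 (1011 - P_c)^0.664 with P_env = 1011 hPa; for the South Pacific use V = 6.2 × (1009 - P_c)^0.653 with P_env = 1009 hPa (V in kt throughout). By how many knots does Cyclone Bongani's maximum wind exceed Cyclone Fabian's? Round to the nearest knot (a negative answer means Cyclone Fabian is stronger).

22 kt

Cyclone Bongani: ΔP = 133; V ≈ 5.82 × 133^0.664 ≈ 149.68 kt.
Cyclone Fabian: ΔP = 103; V ≈ 6.2 × 103^0.653 ≈ 127.87 kt.
Difference ≈ 149.68 − 127.87 = 21.81 → 22 kt.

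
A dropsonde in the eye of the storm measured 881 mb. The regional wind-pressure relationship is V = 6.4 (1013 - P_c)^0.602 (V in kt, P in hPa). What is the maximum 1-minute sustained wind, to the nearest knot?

ΔP = 1013 − 881 = 132 mb.
132^0.602 ≈ 18.905.
V ≈ 6.4 × 18.905 ≈ 121.0 kt.

121 kt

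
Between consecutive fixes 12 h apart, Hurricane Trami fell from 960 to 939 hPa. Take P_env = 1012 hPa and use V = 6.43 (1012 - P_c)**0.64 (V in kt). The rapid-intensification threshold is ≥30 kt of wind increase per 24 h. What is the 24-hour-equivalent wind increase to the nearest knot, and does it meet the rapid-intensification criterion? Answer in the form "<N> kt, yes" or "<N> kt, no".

39 kt, yes

V₁: ΔP = 52, V ≈ 6.43 × 52^0.64 ≈ 80.62 kt.
V₂: ΔP = 73, V ≈ 6.43 × 73^0.64 ≈ 100.17 kt.
ΔV over 12 h = 19.55 kt → 24 h equivalent = 19.55 × 24/12 ≈ 39.10 kt.
39 kt ≥ 30 kt ⇒ rapid intensification.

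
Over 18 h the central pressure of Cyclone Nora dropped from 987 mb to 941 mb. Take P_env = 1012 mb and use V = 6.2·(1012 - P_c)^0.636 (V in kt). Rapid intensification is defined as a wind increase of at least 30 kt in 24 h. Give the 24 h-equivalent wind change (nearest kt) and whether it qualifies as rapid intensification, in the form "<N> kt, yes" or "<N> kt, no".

60 kt, yes

V₁: ΔP = 25, V ≈ 6.2 × 25^0.636 ≈ 48.03 kt.
V₂: ΔP = 71, V ≈ 6.2 × 71^0.636 ≈ 93.28 kt.
ΔV over 18 h = 45.25 kt → 24 h equivalent = 45.25 × 24/18 ≈ 60.33 kt.
60 kt ≥ 30 kt ⇒ rapid intensification.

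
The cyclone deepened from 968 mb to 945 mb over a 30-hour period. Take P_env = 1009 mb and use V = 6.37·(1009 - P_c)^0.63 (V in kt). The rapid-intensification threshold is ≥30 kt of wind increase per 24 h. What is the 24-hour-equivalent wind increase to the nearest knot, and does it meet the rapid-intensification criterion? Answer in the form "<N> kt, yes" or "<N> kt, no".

17 kt, no

V₁: ΔP = 41, V ≈ 6.37 × 41^0.63 ≈ 66.10 kt.
V₂: ΔP = 64, V ≈ 6.37 × 64^0.63 ≈ 87.50 kt.
ΔV over 30 h = 21.40 kt → 24 h equivalent = 21.40 × 24/30 ≈ 17.12 kt.
17 kt < 30 kt ⇒ not rapid intensification.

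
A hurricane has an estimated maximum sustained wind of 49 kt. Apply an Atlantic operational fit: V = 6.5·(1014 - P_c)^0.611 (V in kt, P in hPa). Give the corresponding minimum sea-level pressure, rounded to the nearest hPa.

ΔP = (V / 6.5)^(1/0.611) = (49/6.5)^1.637.
49/6.5 = 7.538; 7.538^1.637 ≈ 27.28 hPa.
P_c = 1014 − 27.28 = 986.72 ≈ 987 hPa.

987 hPa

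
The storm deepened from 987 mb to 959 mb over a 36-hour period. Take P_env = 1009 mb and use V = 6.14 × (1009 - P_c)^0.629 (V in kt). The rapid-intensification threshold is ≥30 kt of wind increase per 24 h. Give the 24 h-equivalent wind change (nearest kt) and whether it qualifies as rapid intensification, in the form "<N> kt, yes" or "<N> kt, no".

V₁: ΔP = 22, V ≈ 6.14 × 22^0.629 ≈ 42.91 kt.
V₂: ΔP = 50, V ≈ 6.14 × 50^0.629 ≈ 71.92 kt.
ΔV over 36 h = 29.01 kt → 24 h equivalent = 29.01 × 24/36 ≈ 19.34 kt.
19 kt < 30 kt ⇒ not rapid intensification.

19 kt, no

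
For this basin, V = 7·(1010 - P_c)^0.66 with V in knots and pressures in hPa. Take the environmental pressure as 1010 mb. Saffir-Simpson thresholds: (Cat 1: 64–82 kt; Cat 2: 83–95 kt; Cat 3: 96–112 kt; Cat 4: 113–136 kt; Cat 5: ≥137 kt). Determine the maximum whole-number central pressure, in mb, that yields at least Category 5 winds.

Category 5 begins at V = 137 kt.
Required ΔP = (137/7)^(1/0.66) = 19.571^1.515 ≈ 90.57 mb.
P_c ≤ 1010 − 90.57 = 919.43, so the highest integer P_c is 919 mb.

919 mb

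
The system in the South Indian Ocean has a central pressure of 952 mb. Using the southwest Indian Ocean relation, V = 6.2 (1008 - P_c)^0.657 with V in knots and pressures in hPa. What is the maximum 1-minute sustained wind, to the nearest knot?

ΔP = 1008 − 952 = 56 mb.
56^0.657 ≈ 14.079.
V ≈ 6.2 × 14.079 ≈ 87.3 kt.

87 kt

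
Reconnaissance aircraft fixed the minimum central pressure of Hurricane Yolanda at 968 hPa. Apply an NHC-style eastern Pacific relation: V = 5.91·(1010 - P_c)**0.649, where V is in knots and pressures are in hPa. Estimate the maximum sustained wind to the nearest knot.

67 kt

ΔP = 1010 − 968 = 42 hPa.
42^0.649 ≈ 11.311.
V ≈ 5.91 × 11.311 ≈ 66.8 kt.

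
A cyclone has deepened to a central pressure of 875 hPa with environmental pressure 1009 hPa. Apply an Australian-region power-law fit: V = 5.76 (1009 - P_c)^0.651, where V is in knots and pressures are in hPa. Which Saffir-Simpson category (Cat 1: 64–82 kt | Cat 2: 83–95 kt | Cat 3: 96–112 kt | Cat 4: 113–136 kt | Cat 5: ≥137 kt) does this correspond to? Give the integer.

5

ΔP = 1009 − 875 = 134 hPa.
V ≈ 5.76 × 134^0.651 = 5.76 × 24.25 ≈ 140 kt.
140 kt falls in the Category 5 band.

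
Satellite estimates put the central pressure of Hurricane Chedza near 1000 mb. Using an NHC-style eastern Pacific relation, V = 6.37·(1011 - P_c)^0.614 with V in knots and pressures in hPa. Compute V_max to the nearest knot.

28 kt

ΔP = 1011 − 1000 = 11 mb.
11^0.614 ≈ 4.359.
V ≈ 6.37 × 4.359 ≈ 27.8 kt.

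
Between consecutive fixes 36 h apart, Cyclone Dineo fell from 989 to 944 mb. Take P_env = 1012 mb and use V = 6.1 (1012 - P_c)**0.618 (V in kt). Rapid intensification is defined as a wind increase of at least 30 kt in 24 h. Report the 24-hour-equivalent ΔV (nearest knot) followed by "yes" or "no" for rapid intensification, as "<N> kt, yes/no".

V₁: ΔP = 23, V ≈ 6.1 × 23^0.618 ≈ 42.35 kt.
V₂: ΔP = 68, V ≈ 6.1 × 68^0.618 ≈ 82.76 kt.
ΔV over 36 h = 40.41 kt → 24 h equivalent = 40.41 × 24/36 ≈ 26.94 kt.
27 kt < 30 kt ⇒ not rapid intensification.

27 kt, no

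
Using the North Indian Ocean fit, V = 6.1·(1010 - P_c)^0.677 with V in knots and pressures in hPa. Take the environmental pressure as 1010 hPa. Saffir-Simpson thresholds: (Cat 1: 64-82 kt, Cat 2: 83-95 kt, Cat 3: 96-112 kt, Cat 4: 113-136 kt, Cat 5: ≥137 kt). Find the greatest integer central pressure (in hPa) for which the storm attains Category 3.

951 hPa

Category 3 begins at V = 96 kt.
Required ΔP = (96/6.1)^(1/0.677) = 15.738^1.477 ≈ 58.61 hPa.
P_c ≤ 1010 − 58.61 = 951.39, so the highest integer P_c is 951 hPa.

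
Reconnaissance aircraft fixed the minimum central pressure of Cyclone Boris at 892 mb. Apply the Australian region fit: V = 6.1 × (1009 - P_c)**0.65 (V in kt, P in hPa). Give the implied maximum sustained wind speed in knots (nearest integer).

ΔP = 1009 − 892 = 117 mb.
117^0.65 ≈ 22.096.
V ≈ 6.1 × 22.096 ≈ 134.8 kt.

135 kt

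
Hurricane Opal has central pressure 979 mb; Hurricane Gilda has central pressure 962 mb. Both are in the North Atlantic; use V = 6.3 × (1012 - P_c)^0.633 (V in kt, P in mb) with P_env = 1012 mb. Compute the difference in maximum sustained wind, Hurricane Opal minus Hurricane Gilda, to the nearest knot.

-17 kt

Hurricane Opal: ΔP = 33; V ≈ 6.3 × 33^0.633 ≈ 57.62 kt.
Hurricane Gilda: ΔP = 50; V ≈ 6.3 × 50^0.633 ≈ 74.95 kt.
Difference ≈ 57.62 − 74.95 = -17.33 → -17 kt.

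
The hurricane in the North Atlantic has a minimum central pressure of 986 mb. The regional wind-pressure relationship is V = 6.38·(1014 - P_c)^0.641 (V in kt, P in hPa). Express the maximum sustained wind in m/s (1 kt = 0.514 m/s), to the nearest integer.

ΔP = 1014 − 986 = 28 mb.
V ≈ 6.38 × 28^0.641 = 6.38 × 8.465 ≈ 54.007 kt.
54.007 × 0.514 ≈ 27.76 m/s → 28 m/s.

28 m/s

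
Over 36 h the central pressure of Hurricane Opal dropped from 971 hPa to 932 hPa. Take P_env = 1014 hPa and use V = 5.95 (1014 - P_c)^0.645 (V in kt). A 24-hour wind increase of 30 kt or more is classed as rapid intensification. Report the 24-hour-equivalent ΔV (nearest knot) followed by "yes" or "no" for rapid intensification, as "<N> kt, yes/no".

V₁: ΔP = 43, V ≈ 5.95 × 43^0.645 ≈ 67.31 kt.
V₂: ΔP = 82, V ≈ 5.95 × 82^0.645 ≈ 102.08 kt.
ΔV over 36 h = 34.77 kt → 24 h equivalent = 34.77 × 24/36 ≈ 23.18 kt.
23 kt < 30 kt ⇒ not rapid intensification.

23 kt, no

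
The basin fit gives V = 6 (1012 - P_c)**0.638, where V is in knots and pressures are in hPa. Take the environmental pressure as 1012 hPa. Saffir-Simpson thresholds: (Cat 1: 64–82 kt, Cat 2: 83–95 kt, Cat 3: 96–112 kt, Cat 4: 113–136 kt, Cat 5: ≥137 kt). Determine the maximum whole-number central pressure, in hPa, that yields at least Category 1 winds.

971 hPa

Category 1 begins at V = 64 kt.
Required ΔP = (64/6)^(1/0.638) = 10.667^1.567 ≈ 40.86 hPa.
P_c ≤ 1012 − 40.86 = 971.14, so the highest integer P_c is 971 hPa.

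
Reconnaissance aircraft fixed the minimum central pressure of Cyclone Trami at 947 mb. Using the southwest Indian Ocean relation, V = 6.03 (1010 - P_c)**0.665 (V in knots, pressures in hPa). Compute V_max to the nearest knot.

95 kt

ΔP = 1010 − 947 = 63 mb.
63^0.665 ≈ 15.724.
V ≈ 6.03 × 15.724 ≈ 94.8 kt.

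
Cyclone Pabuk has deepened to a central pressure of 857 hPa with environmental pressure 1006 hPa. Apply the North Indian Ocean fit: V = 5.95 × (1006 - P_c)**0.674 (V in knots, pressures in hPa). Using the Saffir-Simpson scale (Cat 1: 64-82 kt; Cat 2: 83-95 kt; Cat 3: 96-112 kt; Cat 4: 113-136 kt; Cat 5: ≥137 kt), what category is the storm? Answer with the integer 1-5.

5

ΔP = 1006 − 857 = 149 hPa.
V ≈ 5.95 × 149^0.674 = 5.95 × 29.16 ≈ 173 kt.
173 kt falls in the Category 5 band.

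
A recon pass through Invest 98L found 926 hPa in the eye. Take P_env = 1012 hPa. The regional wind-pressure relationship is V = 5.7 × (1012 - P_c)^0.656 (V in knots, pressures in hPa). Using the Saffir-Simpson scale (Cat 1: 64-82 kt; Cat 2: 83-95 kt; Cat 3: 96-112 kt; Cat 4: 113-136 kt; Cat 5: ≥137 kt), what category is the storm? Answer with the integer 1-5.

3

ΔP = 1012 − 926 = 86 hPa.
V ≈ 5.7 × 86^0.656 = 5.7 × 18.58 ≈ 106 kt.
106 kt falls in the Category 3 band.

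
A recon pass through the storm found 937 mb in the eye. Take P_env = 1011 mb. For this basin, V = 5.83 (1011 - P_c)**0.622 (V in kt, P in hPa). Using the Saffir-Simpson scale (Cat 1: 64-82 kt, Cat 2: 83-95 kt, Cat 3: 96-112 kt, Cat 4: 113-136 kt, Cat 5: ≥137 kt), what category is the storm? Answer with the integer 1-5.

ΔP = 1011 − 937 = 74 mb.
V ≈ 5.83 × 74^0.622 = 5.83 × 14.54 ≈ 85 kt.
85 kt falls in the Category 2 band.

2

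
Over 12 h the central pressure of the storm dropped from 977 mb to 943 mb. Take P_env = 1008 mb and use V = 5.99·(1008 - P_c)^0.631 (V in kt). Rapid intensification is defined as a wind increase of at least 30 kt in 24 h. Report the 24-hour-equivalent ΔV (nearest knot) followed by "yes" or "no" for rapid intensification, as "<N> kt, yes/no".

V₁: ΔP = 31, V ≈ 5.99 × 31^0.631 ≈ 52.30 kt.
V₂: ΔP = 65, V ≈ 5.99 × 65^0.631 ≈ 83.44 kt.
ΔV over 12 h = 31.14 kt → 24 h equivalent = 31.14 × 24/12 ≈ 62.28 kt.
62 kt ≥ 30 kt ⇒ rapid intensification.

62 kt, yes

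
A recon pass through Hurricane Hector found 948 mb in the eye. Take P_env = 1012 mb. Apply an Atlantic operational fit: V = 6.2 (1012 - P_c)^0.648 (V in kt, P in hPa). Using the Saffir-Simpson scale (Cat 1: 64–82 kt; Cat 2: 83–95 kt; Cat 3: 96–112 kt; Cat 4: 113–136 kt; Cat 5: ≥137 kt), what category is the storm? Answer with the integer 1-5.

ΔP = 1012 − 948 = 64 mb.
V ≈ 6.2 × 64^0.648 = 6.2 × 14.80 ≈ 92 kt.
92 kt falls in the Category 2 band.

2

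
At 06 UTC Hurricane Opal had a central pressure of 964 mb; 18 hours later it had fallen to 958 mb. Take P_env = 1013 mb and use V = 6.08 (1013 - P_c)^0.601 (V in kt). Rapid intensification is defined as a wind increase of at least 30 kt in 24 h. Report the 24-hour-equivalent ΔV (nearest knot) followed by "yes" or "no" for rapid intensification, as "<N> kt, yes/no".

6 kt, no

V₁: ΔP = 49, V ≈ 6.08 × 49^0.601 ≈ 63.05 kt.
V₂: ΔP = 55, V ≈ 6.08 × 55^0.601 ≈ 67.59 kt.
ΔV over 18 h = 4.54 kt → 24 h equivalent = 4.54 × 24/18 ≈ 6.05 kt.
6 kt < 30 kt ⇒ not rapid intensification.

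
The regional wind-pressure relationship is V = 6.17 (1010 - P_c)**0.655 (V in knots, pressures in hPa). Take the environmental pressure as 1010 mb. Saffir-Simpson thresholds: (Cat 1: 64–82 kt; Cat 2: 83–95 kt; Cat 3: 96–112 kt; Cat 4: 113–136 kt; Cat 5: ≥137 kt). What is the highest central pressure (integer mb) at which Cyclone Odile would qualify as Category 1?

974 mb

Category 1 begins at V = 64 kt.
Required ΔP = (64/6.17)^(1/0.655) = 10.373^1.527 ≈ 35.56 mb.
P_c ≤ 1010 − 35.56 = 974.44, so the highest integer P_c is 974 mb.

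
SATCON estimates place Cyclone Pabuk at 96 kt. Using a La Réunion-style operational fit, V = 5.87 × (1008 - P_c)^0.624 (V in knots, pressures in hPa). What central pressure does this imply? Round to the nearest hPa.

ΔP = (V / 5.87)^(1/0.624) = (96/5.87)^1.603.
96/5.87 = 16.354; 16.354^1.603 ≈ 88.09 hPa.
P_c = 1008 − 88.09 = 919.91 ≈ 920 hPa.

920 hPa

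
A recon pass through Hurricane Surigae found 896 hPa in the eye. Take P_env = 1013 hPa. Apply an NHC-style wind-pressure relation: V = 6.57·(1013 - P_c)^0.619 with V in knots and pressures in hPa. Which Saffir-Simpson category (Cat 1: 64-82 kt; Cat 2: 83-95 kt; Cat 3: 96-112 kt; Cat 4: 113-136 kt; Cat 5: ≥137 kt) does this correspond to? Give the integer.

ΔP = 1013 − 896 = 117 hPa.
V ≈ 6.57 × 117^0.619 = 6.57 × 19.06 ≈ 125 kt.
125 kt falls in the Category 4 band.

4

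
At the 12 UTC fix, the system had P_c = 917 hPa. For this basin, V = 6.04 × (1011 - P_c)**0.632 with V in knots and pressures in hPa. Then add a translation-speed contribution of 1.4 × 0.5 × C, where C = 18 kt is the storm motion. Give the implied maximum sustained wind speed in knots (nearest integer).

119 kt

ΔP = 1011 − 917 = 94 hPa.
94^0.632 ≈ 17.661.
V ≈ 6.04 × 17.661 ≈ 106.7 kt.
Translation term: 1.4 × 0.5 × 18 = 12.6 kt.
Corrected V ≈ 119.3 kt → 119 kt.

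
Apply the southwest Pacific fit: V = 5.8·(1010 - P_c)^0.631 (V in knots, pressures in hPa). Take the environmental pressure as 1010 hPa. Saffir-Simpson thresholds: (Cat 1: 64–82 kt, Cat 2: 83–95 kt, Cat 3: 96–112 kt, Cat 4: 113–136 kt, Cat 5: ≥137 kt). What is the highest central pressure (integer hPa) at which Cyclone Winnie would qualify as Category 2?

942 hPa

Category 2 begins at V = 83 kt.
Required ΔP = (83/5.8)^(1/0.631) = 14.310^1.585 ≈ 67.84 hPa.
P_c ≤ 1010 − 67.84 = 942.16, so the highest integer P_c is 942 hPa.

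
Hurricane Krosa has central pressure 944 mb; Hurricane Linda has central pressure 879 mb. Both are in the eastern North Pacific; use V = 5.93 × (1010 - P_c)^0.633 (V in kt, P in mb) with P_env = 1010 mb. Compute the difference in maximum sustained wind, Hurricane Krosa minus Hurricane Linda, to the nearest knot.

-46 kt

Hurricane Krosa: ΔP = 66; V ≈ 5.93 × 66^0.633 ≈ 84.11 kt.
Hurricane Linda: ΔP = 131; V ≈ 5.93 × 131^0.633 ≈ 129.80 kt.
Difference ≈ 84.11 − 129.80 = -45.69 → -46 kt.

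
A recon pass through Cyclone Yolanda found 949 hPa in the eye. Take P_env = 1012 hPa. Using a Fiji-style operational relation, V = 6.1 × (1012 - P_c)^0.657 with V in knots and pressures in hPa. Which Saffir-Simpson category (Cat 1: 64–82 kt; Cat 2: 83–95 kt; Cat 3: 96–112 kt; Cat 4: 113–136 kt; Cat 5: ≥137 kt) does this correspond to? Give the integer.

ΔP = 1012 − 949 = 63 hPa.
V ≈ 6.1 × 63^0.657 = 6.1 × 15.21 ≈ 93 kt.
93 kt falls in the Category 2 band.

2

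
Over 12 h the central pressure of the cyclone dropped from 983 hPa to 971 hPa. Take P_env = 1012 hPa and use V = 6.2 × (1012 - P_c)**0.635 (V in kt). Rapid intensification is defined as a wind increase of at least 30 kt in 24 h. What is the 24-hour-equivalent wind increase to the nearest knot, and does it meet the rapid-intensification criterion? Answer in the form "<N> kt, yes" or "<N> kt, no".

26 kt, no

V₁: ΔP = 29, V ≈ 6.2 × 29^0.635 ≈ 52.60 kt.
V₂: ΔP = 41, V ≈ 6.2 × 41^0.635 ≈ 65.54 kt.
ΔV over 12 h = 12.94 kt → 24 h equivalent = 12.94 × 24/12 ≈ 25.88 kt.
26 kt < 30 kt ⇒ not rapid intensification.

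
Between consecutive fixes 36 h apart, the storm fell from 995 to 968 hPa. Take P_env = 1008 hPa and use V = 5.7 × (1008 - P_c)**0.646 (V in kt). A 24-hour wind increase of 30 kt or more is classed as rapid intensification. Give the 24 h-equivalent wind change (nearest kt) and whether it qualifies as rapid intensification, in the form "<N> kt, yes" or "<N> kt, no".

21 kt, no

V₁: ΔP = 13, V ≈ 5.7 × 13^0.646 ≈ 29.89 kt.
V₂: ΔP = 40, V ≈ 5.7 × 40^0.646 ≈ 61.77 kt.
ΔV over 36 h = 31.88 kt → 24 h equivalent = 31.88 × 24/36 ≈ 21.25 kt.
21 kt < 30 kt ⇒ not rapid intensification.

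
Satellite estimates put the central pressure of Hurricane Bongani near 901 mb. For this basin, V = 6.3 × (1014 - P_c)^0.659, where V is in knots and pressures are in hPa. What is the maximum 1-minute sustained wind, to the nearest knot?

142 kt

ΔP = 1014 − 901 = 113 mb.
113^0.659 ≈ 22.541.
V ≈ 6.3 × 22.541 ≈ 142.0 kt.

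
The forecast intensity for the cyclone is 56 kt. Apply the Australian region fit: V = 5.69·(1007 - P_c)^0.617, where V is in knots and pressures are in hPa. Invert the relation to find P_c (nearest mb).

ΔP = (V / 5.69)^(1/0.617) = (56/5.69)^1.621.
56/5.69 = 9.842; 9.842^1.621 ≈ 40.69 mb.
P_c = 1007 − 40.69 = 966.31 ≈ 966 mb.

966 mb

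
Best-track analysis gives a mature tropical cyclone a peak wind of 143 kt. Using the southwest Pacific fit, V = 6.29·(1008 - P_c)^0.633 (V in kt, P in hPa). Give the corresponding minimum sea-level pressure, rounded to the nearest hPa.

869 hPa

ΔP = (V / 6.29)^(1/0.633) = (143/6.29)^1.580.
143/6.29 = 22.734; 22.734^1.580 ≈ 139.08 hPa.
P_c = 1008 − 139.08 = 868.92 ≈ 869 hPa.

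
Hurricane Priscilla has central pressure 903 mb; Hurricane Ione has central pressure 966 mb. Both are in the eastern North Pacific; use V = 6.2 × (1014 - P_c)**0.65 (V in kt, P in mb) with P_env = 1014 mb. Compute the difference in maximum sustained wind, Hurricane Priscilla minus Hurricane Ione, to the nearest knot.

56 kt

Hurricane Priscilla: ΔP = 111; V ≈ 6.2 × 111^0.65 ≈ 132.39 kt.
Hurricane Ione: ΔP = 48; V ≈ 6.2 × 48^0.65 ≈ 76.77 kt.
Difference ≈ 132.39 − 76.77 = 55.62 → 56 kt.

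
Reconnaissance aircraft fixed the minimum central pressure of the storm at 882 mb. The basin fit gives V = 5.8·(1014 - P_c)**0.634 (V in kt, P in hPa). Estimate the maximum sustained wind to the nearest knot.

128 kt

ΔP = 1014 − 882 = 132 mb.
132^0.634 ≈ 22.103.
V ≈ 5.8 × 22.103 ≈ 128.2 kt.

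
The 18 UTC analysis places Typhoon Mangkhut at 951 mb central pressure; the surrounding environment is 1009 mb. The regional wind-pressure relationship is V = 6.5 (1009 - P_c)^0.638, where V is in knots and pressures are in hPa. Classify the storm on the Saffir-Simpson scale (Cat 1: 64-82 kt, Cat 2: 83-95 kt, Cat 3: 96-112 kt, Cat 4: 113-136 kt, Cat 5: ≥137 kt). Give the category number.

ΔP = 1009 − 951 = 58 mb.
V ≈ 6.5 × 58^0.638 = 6.5 × 13.34 ≈ 87 kt.
87 kt falls in the Category 2 band.

2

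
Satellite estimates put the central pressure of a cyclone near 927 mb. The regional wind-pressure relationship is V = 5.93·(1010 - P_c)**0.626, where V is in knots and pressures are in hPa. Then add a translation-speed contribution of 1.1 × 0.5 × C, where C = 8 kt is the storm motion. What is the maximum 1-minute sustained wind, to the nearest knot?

99 kt

ΔP = 1010 − 927 = 83 mb.
83^0.626 ≈ 15.898.
V ≈ 5.93 × 15.898 ≈ 94.3 kt.
Translation term: 1.1 × 0.5 × 8 = 4.4 kt.
Corrected V ≈ 98.7 kt → 99 kt.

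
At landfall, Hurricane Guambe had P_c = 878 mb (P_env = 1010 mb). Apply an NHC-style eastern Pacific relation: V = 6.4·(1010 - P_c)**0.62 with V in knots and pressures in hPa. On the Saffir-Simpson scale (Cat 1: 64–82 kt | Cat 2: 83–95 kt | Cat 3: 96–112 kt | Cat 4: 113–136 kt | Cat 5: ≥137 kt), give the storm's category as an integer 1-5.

4

ΔP = 1010 − 878 = 132 mb.
V ≈ 6.4 × 132^0.62 = 6.4 × 20.64 ≈ 132 kt.
132 kt falls in the Category 4 band.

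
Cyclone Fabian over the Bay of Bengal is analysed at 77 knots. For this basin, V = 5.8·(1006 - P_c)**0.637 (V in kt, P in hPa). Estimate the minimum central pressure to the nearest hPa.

ΔP = (V / 5.8)^(1/0.637) = (77/5.8)^1.570.
77/5.8 = 13.276; 13.276^1.570 ≈ 57.95 hPa.
P_c = 1006 − 57.95 = 948.05 ≈ 948 hPa.

948 hPa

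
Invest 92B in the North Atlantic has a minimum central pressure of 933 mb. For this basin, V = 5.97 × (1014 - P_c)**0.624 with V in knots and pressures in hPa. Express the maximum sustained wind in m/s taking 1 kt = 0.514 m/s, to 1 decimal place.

ΔP = 1014 − 933 = 81 mb.
V ≈ 5.97 × 81^0.624 = 5.97 × 15.520 ≈ 92.655 kt.
92.655 × 0.514 ≈ 47.62 m/s → 47.6 m/s.

47.6 m/s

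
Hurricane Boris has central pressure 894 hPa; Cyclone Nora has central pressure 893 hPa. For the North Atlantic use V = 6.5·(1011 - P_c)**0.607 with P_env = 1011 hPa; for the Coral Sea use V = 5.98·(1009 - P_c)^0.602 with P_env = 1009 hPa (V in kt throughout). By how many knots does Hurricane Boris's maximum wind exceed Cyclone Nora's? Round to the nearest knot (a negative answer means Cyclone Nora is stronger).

12 kt

Hurricane Boris: ΔP = 117; V ≈ 6.5 × 117^0.607 ≈ 117.03 kt.
Cyclone Nora: ΔP = 116; V ≈ 5.98 × 116^0.602 ≈ 104.59 kt.
Difference ≈ 117.03 − 104.59 = 12.44 → 12 kt.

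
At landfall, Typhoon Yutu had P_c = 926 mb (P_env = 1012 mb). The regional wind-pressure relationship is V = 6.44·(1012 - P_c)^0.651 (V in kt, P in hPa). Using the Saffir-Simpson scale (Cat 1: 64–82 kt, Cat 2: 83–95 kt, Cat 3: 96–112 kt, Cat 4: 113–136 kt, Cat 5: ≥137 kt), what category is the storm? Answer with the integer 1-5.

ΔP = 1012 − 926 = 86 mb.
V ≈ 6.44 × 86^0.651 = 6.44 × 18.17 ≈ 117 kt.
117 kt falls in the Category 4 band.

4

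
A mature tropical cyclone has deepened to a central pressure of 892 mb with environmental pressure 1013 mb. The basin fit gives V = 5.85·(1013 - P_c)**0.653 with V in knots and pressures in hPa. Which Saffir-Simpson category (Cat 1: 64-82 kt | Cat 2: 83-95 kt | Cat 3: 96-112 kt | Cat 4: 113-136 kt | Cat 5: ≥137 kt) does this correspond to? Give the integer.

ΔP = 1013 − 892 = 121 mb.
V ≈ 5.85 × 121^0.653 = 5.85 × 22.91 ≈ 134 kt.
134 kt falls in the Category 4 band.

4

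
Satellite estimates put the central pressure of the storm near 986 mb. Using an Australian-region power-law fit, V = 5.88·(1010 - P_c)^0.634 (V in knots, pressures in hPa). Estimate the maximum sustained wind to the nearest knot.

ΔP = 1010 − 986 = 24 mb.
24^0.634 ≈ 7.500.
V ≈ 5.88 × 7.500 ≈ 44.1 kt.

44 kt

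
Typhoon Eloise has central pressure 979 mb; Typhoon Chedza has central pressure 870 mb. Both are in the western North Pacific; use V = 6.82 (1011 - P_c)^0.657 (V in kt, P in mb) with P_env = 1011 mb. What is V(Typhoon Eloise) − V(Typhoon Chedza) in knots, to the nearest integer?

-110 kt

Typhoon Eloise: ΔP = 32; V ≈ 6.82 × 32^0.657 ≈ 66.48 kt.
Typhoon Chedza: ΔP = 141; V ≈ 6.82 × 141^0.657 ≈ 176.13 kt.
Difference ≈ 66.48 − 176.13 = -109.65 → -110 kt.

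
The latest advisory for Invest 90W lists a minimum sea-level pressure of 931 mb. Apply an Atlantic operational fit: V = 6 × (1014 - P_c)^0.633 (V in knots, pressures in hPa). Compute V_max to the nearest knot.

98 kt

ΔP = 1014 − 931 = 83 mb.
83^0.633 ≈ 16.397.
V ≈ 6 × 16.397 ≈ 98.4 kt.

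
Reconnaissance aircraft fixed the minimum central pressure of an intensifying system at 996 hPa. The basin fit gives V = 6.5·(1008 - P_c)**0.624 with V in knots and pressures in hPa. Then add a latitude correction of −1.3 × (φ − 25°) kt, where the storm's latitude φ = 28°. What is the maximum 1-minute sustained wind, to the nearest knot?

27 kt

ΔP = 1008 − 996 = 12 hPa.
12^0.624 ≈ 4.714.
V ≈ 6.5 × 4.714 ≈ 30.6 kt.
Latitude correction: −1.3 × (28 − 25) = -3.9 kt.
Corrected V ≈ 26.7 kt → 27 kt.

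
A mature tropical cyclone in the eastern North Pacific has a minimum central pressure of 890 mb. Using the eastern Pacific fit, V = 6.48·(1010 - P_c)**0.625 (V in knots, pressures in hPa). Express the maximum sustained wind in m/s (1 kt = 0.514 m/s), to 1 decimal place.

66.4 m/s

ΔP = 1010 − 890 = 120 mb.
V ≈ 6.48 × 120^0.625 = 6.48 × 19.929 ≈ 129.141 kt.
129.141 × 0.514 ≈ 66.38 m/s → 66.4 m/s.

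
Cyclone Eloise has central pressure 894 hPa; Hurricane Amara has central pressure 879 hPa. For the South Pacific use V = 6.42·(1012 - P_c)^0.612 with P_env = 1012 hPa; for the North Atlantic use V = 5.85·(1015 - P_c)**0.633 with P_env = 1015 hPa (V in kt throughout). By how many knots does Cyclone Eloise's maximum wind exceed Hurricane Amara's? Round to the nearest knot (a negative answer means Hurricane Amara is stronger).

-12 kt

Cyclone Eloise: ΔP = 118; V ≈ 6.42 × 118^0.612 ≈ 118.99 kt.
Hurricane Amara: ΔP = 136; V ≈ 5.85 × 136^0.633 ≈ 131.13 kt.
Difference ≈ 118.99 − 131.13 = -12.14 → -12 kt.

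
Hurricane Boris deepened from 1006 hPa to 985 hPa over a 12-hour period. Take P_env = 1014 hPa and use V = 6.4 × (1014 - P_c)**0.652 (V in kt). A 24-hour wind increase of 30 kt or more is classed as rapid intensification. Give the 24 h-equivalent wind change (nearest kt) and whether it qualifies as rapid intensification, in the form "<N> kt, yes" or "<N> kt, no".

V₁: ΔP = 8, V ≈ 6.4 × 8^0.652 ≈ 24.83 kt.
V₂: ΔP = 29, V ≈ 6.4 × 29^0.652 ≈ 57.50 kt.
ΔV over 12 h = 32.67 kt → 24 h equivalent = 32.67 × 24/12 ≈ 65.34 kt.
65 kt ≥ 30 kt ⇒ rapid intensification.

65 kt, yes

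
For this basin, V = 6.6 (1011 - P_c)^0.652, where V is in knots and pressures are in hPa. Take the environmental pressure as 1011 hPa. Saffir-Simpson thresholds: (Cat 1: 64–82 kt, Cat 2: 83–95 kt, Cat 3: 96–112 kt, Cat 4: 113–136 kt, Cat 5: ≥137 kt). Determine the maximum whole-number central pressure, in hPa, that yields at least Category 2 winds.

962 hPa

Category 2 begins at V = 83 kt.
Required ΔP = (83/6.6)^(1/0.652) = 12.576^1.534 ≈ 48.57 hPa.
P_c ≤ 1011 − 48.57 = 962.43, so the highest integer P_c is 962 hPa.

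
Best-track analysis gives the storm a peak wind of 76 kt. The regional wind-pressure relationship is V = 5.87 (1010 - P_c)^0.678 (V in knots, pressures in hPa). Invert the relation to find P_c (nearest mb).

ΔP = (V / 5.87)^(1/0.678) = (76/5.87)^1.475.
76/5.87 = 12.947; 12.947^1.475 ≈ 43.69 mb.
P_c = 1010 − 43.69 = 966.31 ≈ 966 mb.

966 mb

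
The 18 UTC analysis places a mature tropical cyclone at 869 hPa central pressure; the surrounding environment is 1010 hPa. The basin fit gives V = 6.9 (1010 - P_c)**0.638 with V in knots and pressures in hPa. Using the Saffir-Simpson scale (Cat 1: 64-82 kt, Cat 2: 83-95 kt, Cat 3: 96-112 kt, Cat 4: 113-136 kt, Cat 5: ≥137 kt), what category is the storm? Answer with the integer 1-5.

5

ΔP = 1010 − 869 = 141 hPa.
V ≈ 6.9 × 141^0.638 = 6.9 × 23.51 ≈ 162 kt.
162 kt falls in the Category 5 band.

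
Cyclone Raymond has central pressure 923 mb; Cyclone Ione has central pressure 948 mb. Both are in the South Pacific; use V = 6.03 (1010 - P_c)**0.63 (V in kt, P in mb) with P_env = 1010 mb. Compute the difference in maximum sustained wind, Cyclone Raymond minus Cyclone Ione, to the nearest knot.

Cyclone Raymond: ΔP = 87; V ≈ 6.03 × 87^0.63 ≈ 100.51 kt.
Cyclone Ione: ΔP = 62; V ≈ 6.03 × 62^0.63 ≈ 81.19 kt.
Difference ≈ 100.51 − 81.19 = 19.32 → 19 kt.

19 kt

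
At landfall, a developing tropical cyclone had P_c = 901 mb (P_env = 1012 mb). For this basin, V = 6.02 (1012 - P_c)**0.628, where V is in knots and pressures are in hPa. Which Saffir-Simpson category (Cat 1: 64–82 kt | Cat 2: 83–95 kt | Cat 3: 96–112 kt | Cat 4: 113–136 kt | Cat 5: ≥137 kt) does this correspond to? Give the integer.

ΔP = 1012 − 901 = 111 mb.
V ≈ 6.02 × 111^0.628 = 6.02 × 19.25 ≈ 116 kt.
116 kt falls in the Category 4 band.

4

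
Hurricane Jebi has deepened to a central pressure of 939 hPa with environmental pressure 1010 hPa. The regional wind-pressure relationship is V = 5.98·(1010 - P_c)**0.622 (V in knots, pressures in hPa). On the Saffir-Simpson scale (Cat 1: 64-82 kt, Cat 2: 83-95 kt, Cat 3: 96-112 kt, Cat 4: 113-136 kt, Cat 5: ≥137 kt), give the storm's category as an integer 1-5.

ΔP = 1010 − 939 = 71 hPa.
V ≈ 5.98 × 71^0.622 = 5.98 × 14.17 ≈ 85 kt.
85 kt falls in the Category 2 band.

2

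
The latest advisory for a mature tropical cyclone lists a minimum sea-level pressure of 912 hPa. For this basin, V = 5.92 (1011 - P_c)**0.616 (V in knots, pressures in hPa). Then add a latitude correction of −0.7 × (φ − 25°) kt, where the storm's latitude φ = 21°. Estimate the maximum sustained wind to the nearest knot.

ΔP = 1011 − 912 = 99 hPa.
99^0.616 ≈ 16.956.
V ≈ 5.92 × 16.956 ≈ 100.4 kt.
Latitude correction: −0.7 × (21 − 25) = 2.8 kt.
Corrected V ≈ 103.2 kt → 103 kt.

103 kt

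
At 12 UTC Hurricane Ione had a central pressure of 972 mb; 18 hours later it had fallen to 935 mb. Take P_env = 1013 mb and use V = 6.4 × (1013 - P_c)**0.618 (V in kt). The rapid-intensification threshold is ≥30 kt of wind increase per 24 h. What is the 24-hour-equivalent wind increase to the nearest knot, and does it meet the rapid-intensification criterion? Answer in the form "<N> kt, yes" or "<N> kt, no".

V₁: ΔP = 41, V ≈ 6.4 × 41^0.618 ≈ 63.52 kt.
V₂: ΔP = 78, V ≈ 6.4 × 78^0.618 ≈ 94.51 kt.
ΔV over 18 h = 30.99 kt → 24 h equivalent = 30.99 × 24/18 ≈ 41.32 kt.
41 kt ≥ 30 kt ⇒ rapid intensification.

41 kt, yes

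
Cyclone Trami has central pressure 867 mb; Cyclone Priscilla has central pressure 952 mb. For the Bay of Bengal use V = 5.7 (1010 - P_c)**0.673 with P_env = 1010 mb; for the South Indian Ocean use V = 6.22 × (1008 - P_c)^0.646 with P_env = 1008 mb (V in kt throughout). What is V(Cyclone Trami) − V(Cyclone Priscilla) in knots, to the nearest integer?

77 kt

Cyclone Trami: ΔP = 143; V ≈ 5.7 × 143^0.673 ≈ 160.85 kt.
Cyclone Priscilla: ΔP = 56; V ≈ 6.22 × 56^0.646 ≈ 83.78 kt.
Difference ≈ 160.85 − 83.78 = 77.07 → 77 kt.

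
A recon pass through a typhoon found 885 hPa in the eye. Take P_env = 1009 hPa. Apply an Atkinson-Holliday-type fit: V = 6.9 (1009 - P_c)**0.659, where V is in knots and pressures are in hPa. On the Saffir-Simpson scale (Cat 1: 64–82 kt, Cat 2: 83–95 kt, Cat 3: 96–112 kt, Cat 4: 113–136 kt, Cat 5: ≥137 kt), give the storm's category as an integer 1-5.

5

ΔP = 1009 − 885 = 124 hPa.
V ≈ 6.9 × 124^0.659 = 6.9 × 23.96 ≈ 165 kt.
165 kt falls in the Category 5 band.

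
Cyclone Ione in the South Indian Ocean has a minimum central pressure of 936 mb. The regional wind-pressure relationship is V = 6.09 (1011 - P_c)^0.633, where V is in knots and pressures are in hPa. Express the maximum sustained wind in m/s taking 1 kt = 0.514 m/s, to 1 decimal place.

48.1 m/s

ΔP = 1011 − 936 = 75 mb.
V ≈ 6.09 × 75^0.633 = 6.09 × 15.378 ≈ 93.655 kt.
93.655 × 0.514 ≈ 48.14 m/s → 48.1 m/s.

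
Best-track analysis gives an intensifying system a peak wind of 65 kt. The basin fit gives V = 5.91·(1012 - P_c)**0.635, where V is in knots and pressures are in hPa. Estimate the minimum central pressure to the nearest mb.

968 mb

ΔP = (V / 5.91)^(1/0.635) = (65/5.91)^1.575.
65/5.91 = 10.998; 10.998^1.575 ≈ 43.64 mb.
P_c = 1012 − 43.64 = 968.36 ≈ 968 mb.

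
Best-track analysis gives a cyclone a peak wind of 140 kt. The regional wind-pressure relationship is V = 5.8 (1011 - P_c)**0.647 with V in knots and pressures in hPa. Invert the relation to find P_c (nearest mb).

ΔP = (V / 5.8)^(1/0.647) = (140/5.8)^1.546.
140/5.8 = 24.138; 24.138^1.546 ≈ 137.12 mb.
P_c = 1011 − 137.12 = 873.88 ≈ 874 mb.

874 mb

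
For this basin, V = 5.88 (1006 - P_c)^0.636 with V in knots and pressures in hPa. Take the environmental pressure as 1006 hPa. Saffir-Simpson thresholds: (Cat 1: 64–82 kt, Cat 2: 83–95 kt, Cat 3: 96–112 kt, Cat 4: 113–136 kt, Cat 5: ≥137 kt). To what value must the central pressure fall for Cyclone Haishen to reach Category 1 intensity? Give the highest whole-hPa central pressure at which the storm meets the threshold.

Category 1 begins at V = 64 kt.
Required ΔP = (64/5.88)^(1/0.636) = 10.884^1.572 ≈ 42.68 hPa.
P_c ≤ 1006 − 42.68 = 963.32, so the highest integer P_c is 963 hPa.

963 hPa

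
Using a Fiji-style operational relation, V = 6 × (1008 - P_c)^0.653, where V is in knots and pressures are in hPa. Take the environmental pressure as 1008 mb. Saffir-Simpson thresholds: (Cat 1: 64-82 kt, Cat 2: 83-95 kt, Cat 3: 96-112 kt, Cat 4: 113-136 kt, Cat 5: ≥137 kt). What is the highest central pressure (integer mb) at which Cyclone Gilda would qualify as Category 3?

938 mb

Category 3 begins at V = 96 kt.
Required ΔP = (96/6)^(1/0.653) = 16.000^1.531 ≈ 69.82 mb.
P_c ≤ 1008 − 69.82 = 938.18, so the highest integer P_c is 938 mb.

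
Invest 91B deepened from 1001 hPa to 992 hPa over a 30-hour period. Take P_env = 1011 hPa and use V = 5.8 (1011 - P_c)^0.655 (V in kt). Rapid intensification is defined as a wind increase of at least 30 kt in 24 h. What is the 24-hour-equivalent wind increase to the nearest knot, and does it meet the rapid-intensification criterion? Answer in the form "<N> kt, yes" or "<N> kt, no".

V₁: ΔP = 10, V ≈ 5.8 × 10^0.655 ≈ 26.21 kt.
V₂: ΔP = 19, V ≈ 5.8 × 19^0.655 ≈ 39.90 kt.
ΔV over 30 h = 13.69 kt → 24 h equivalent = 13.69 × 24/30 ≈ 10.95 kt.
11 kt < 30 kt ⇒ not rapid intensification.

11 kt, no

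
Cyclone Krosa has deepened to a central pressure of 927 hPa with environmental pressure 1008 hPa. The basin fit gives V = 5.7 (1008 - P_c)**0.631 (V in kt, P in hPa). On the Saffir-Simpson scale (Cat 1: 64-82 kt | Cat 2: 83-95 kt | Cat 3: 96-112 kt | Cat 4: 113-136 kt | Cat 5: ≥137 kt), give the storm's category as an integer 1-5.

ΔP = 1008 − 927 = 81 hPa.
V ≈ 5.7 × 81^0.631 = 5.7 × 16.00 ≈ 91 kt.
91 kt falls in the Category 2 band.

2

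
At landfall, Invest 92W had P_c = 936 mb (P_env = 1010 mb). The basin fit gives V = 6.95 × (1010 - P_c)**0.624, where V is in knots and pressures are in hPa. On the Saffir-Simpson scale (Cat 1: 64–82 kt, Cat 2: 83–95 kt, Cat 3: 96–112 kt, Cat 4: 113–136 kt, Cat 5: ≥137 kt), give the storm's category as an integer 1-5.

ΔP = 1010 − 936 = 74 mb.
V ≈ 6.95 × 74^0.624 = 6.95 × 14.67 ≈ 102 kt.
102 kt falls in the Category 3 band.

3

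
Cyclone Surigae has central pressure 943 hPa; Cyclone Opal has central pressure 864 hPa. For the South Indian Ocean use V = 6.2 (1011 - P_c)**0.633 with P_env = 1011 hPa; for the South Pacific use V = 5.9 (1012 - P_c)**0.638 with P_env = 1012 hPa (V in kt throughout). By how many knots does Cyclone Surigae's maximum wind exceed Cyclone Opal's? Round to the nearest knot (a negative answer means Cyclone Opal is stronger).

-53 kt

Cyclone Surigae: ΔP = 68; V ≈ 6.2 × 68^0.633 ≈ 89.61 kt.
Cyclone Opal: ΔP = 148; V ≈ 5.9 × 148^0.638 ≈ 143.05 kt.
Difference ≈ 89.61 − 143.05 = -53.44 → -53 kt.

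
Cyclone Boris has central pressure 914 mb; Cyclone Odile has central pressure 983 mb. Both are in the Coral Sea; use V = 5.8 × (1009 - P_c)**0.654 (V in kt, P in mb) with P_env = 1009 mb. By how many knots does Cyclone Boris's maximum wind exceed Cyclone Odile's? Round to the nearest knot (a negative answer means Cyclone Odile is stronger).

65 kt

Cyclone Boris: ΔP = 95; V ≈ 5.8 × 95^0.654 ≈ 113.99 kt.
Cyclone Odile: ΔP = 26; V ≈ 5.8 × 26^0.654 ≈ 48.85 kt.
Difference ≈ 113.99 − 48.85 = 65.14 → 65 kt.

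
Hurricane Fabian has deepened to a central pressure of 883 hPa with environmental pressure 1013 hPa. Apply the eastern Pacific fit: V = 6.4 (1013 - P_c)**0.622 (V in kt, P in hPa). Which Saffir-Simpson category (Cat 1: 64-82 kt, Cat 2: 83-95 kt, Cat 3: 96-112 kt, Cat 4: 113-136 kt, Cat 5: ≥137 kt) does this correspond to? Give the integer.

ΔP = 1013 − 883 = 130 hPa.
V ≈ 6.4 × 130^0.622 = 6.4 × 20.65 ≈ 132 kt.
132 kt falls in the Category 4 band.

4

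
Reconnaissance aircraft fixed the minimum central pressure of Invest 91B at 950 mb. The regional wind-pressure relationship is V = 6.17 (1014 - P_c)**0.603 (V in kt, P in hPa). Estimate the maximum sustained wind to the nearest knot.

ΔP = 1014 − 950 = 64 mb.
64^0.603 ≈ 12.278.
V ≈ 6.17 × 12.278 ≈ 75.8 kt.

76 kt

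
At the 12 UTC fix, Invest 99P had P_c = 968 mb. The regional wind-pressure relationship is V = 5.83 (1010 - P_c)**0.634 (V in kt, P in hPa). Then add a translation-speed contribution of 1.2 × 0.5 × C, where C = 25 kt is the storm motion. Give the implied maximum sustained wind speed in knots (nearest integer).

ΔP = 1010 − 968 = 42 mb.
42^0.634 ≈ 10.694.
V ≈ 5.83 × 10.694 ≈ 62.3 kt.
Translation term: 1.2 × 0.5 × 25 = 15 kt.
Corrected V ≈ 77.3 kt → 77 kt.

77 kt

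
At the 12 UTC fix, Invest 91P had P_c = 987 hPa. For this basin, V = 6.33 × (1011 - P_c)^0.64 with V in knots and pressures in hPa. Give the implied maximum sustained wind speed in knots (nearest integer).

ΔP = 1011 − 987 = 24 hPa.
24^0.64 ≈ 7.644.
V ≈ 6.33 × 7.644 ≈ 48.4 kt.

48 kt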